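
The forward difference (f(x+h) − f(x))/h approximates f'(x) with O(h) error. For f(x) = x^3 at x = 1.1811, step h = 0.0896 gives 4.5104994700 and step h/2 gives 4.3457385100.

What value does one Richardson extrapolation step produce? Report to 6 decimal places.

r = 1, so 2^r = 2.
2^1×A(h/2) = 8.6914770200; minus A(h) gives 4.1809775500.
Divide by 2^1 − 1 = 1.
Result: 4.1809775500
Correction |R − A(h/2)| = 1.648e-01; gap |A(h/2) − A(h)| = 1.648e-01.

4.180978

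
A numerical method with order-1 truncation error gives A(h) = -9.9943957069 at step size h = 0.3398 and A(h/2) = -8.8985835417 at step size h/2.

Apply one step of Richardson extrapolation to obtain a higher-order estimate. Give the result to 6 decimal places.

The method has order 1: 2^1 = 2.
2^1 × A(h/2) = -17.7971670834; minus A(h) gives -7.8027713765.
(2 × (-8.8985835417) − (-9.9943957069))/(2 − 1) = -7.8027713765
Gap between inputs: 1.096e+00; correction applied: +1.0958121652.

-7.802771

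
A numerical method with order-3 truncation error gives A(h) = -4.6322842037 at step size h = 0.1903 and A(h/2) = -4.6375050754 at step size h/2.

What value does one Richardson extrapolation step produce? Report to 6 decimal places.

-4.638251

r = 3, so 2^r = 8.
Difference of the inputs: -4.6375050754 − (-4.6322842037) = -0.0052208717
Divide by 2^3 − 1 = 7: (-0.0052208717)/7 = -0.0007458388
R = A(h/2) + (A(h/2) − A(h))/7 = -4.6375050754 − 0.0007458388 = -4.6382509142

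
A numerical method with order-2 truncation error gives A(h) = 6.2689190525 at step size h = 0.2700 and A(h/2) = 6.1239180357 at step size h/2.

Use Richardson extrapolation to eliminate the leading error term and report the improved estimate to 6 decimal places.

6.075584

Order 2 gives 2^r = 4 and 2^r − 1 = 3.
2^2×A(h/2) = 24.4956721428; minus A(h) gives 18.2267530903.
Denominator 4 − 1 = 3.
(4×6.1239180357 − 6.2689190525)/(4 − 1) = 6.0755843634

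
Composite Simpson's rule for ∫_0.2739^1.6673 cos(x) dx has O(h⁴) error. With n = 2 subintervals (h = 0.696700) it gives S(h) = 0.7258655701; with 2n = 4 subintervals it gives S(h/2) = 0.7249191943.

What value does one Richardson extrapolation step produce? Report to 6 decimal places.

Order 4 gives 2^r = 16 and 2^r − 1 = 15.
Weighted: 11.5987071088 − 0.7258655701 = 10.8728415387
Divide by 2^4 − 1 = 15.
R = 10.8728415387/15 = 0.7248561026
Gap between inputs: 9.464e-04; correction applied: −0.0000630917.

0.724856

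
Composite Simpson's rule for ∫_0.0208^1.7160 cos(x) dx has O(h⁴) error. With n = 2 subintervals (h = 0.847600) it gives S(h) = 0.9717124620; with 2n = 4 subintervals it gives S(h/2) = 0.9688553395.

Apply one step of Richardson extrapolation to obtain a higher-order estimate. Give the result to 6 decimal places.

With r = 4 the leading error scales as h^4, so the weight is 2^4 = 16.
Weighted: 15.5016854320 − 0.9717124620 = 14.5299729700
Denominator 16 − 1 = 15.
Result: 0.9686648647
Correction |R − A(h/2)| = 1.905e-04; gap |A(h/2) − A(h)| = 2.857e-03.

0.968665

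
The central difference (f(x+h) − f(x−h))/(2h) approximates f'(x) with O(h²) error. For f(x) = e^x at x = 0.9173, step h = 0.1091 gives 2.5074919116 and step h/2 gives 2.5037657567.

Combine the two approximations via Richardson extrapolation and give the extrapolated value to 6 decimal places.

The method has order 2: 2^2 = 4.
Weighted: 10.0150630268 − 2.5074919116 = 7.5075711152
7.5075711152 ÷ 3 = 2.5025237051

2.502524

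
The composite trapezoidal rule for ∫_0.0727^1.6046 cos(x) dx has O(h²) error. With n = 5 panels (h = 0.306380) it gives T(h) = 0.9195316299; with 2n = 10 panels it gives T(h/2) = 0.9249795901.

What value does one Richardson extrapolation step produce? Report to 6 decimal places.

r = 2, so 2^r = 4.
Weighted: 3.6999183604 − 0.9195316299 = 2.7803867305
2.7803867305 ÷ 3 = 0.9267955768
Correction |R − A(h/2)| = 1.816e-03; gap |A(h/2) − A(h)| = 5.448e-03.

0.926796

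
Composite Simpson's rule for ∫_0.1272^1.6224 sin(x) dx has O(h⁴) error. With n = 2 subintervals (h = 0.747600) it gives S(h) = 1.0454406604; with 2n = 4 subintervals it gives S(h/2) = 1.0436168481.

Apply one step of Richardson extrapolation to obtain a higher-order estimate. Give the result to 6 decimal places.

1.043495

Order 4 gives 2^r = 16 and 2^r − 1 = 15.
Difference of the inputs: 1.0436168481 − 1.0454406604 = -0.0018238123
Correction (A(h/2) − A(h))/(16 − 1) = (-0.0018238123)/15 = -0.0001215875
R = A(h/2) + (A(h/2) − A(h))/15 = 1.0436168481 − 0.0001215875 = 1.0434952606
Correction |R − A(h/2)| = 1.216e-04; gap |A(h/2) − A(h)| = 1.824e-03.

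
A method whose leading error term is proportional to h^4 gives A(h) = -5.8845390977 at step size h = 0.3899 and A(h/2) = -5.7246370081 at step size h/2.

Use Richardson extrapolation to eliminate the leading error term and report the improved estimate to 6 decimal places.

-5.713977

With r = 4 the leading error scales as h^4, so the weight is 2^4 = 16.
Weighted: (-91.5941921296) − (-5.8845390977) = -85.7096530319
(16 × (-5.7246370081) − (-5.8845390977))/(16 − 1) = -5.7139768688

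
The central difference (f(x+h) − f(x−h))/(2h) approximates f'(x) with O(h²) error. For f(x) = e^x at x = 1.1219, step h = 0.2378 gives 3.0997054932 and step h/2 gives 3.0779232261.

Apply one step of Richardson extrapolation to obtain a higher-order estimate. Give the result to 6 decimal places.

Error is O(h^2); halving h shrinks it by 2^2 = 4.
Weighted: 12.3116929044 − 3.0997054932 = 9.2119874112
9.2119874112 ÷ 3 = 3.0706624704

3.070662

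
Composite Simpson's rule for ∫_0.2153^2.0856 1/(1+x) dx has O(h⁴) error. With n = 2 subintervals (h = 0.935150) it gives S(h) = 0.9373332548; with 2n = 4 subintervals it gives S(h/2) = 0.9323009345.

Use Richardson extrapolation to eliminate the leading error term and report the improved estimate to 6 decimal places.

The method has order 4: 2^4 = 16.
16×0.9323009345 = 14.9168149520; subtract 0.9373332548 → 13.9794816972
Divide by 2^4 − 1 = 15.
So the Richardson estimate is 0.9319654465.
Gap between inputs: 5.032e-03; correction applied: −0.0003354880.

0.931965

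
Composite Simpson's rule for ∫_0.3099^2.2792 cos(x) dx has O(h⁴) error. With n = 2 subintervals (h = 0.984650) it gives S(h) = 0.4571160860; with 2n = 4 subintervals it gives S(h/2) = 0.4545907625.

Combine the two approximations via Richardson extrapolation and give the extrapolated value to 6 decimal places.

0.454422

The method has order 4: 2^4 = 16.
Numerator 16*A(h/2) − A(h) = 16*0.4545907625 − 0.4571160860 = 6.8163361140
Divide by 2^4 − 1 = 15.
6.8163361140 ÷ 15 = 0.4544224076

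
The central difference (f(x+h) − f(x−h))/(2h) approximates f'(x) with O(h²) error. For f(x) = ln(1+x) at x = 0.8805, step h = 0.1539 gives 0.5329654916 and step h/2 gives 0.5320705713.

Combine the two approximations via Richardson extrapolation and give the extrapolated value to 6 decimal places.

Order 2 gives 2^r = 4 and 2^r − 1 = 3.
2^2 × A(h/2) = 2.1282822852; minus A(h) gives 1.5953167936.
Denominator 4 − 1 = 3.
Result: 0.5317722645
Shift from A(h/2): −0.0002983068.

0.531772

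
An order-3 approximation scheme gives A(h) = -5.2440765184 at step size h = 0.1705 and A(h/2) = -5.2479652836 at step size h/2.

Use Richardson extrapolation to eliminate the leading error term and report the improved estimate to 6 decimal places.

Order 3 gives 2^r = 8 and 2^r − 1 = 7.
8 × (-5.2479652836) = -41.9837222688; (-41.9837222688) − (-5.2440765184) = -36.7396457504
R = (-36.7396457504)/7 = -5.2485208215

-5.248521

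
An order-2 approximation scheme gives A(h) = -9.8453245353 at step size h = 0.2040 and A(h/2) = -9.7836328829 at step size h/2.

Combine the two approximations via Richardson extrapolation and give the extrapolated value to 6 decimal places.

Method order is 2; weight 2^2 = 4.
4·(-9.7836328829) − (-9.8453245353) = -29.2892069963
Divide by 2^2 − 1 = 3.
(4·(-9.7836328829) − (-9.8453245353))/(4 − 1) = -9.7630689988
Shift from A(h/2): +0.0205638841.

-9.763069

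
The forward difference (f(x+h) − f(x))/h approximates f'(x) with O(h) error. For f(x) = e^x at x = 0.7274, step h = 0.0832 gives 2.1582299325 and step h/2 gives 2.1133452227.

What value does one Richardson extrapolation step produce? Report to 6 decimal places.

2.068461

Method order is 1; weight 2^1 = 2.
2*2.1133452227 − 2.1582299325 = 2.0684605129
R = 2.0684605129/1 = 2.0684605129
Shift from A(h/2): −0.0448847098.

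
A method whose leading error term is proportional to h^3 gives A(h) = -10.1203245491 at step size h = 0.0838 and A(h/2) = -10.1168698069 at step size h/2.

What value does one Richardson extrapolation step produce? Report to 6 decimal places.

Leading term ∝ h^3; use weight 8 = 2^3.
8*(-10.1168698069) = -80.9349584552; (-80.9349584552) − (-10.1203245491) = -70.8146339061
Divide by 2^3 − 1 = 7.
So the Richardson estimate is -10.1163762723.
Gap between inputs: 3.455e-03; correction applied: +0.0004935346.

-10.116376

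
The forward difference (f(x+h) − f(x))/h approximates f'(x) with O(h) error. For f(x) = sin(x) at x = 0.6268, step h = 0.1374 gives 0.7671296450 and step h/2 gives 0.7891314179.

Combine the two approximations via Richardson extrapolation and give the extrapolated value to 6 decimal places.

With r = 1 the leading error scales as h^1, so the weight is 2^1 = 2.
2^1·A(h/2) = 1.5782628358; minus A(h) gives 0.8111331908.
(2·0.7891314179 − 0.7671296450)/(2 − 1) = 0.8111331908

0.811133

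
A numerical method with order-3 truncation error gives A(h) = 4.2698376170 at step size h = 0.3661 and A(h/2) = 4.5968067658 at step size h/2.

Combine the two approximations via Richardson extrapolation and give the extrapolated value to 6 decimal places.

4.643517

Method order is 3; weight 2^3 = 8.
Top: 8(4.5968067658) − (4.2698376170) = 32.5046165094
Extrapolated: 32.5046165094 / 7 = 4.6435166442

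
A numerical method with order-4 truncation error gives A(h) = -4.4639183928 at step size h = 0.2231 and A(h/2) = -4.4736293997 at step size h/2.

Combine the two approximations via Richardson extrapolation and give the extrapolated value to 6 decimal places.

-4.474277

The method has order 4: 2^4 = 16.
Difference of the inputs: -4.4736293997 − (-4.4639183928) = -0.0097110069
Divide by 2^4 − 1 = 15: (-0.0097110069)/15 = -0.0006474005
R = A(h/2) + (A(h/2) − A(h))/15 = -4.4736293997 − 0.0006474005 = -4.4742768002
Correction |R − A(h/2)| = 6.474e-04; gap |A(h/2) − A(h)| = 9.711e-03.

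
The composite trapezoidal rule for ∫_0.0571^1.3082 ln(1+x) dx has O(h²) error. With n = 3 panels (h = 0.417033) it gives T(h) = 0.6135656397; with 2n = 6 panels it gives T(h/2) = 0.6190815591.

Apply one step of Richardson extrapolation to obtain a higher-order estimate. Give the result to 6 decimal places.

r = 2, so 2^r = 4.
Difference of the inputs: 0.6190815591 − 0.6135656397 = 0.0055159194
Divide by 2^2 − 1 = 3: 0.0055159194/3 = 0.0018386398
R = A(h/2) + (A(h/2) − A(h))/3 = 0.6190815591 + 0.0018386398 = 0.6209201989

0.620920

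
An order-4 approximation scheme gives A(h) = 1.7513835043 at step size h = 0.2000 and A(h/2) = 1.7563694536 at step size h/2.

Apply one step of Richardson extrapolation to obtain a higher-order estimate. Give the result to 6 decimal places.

1.756702

With r = 4 the leading error scales as h^4, so the weight is 2^4 = 16.
16×1.7563694536 − 1.7513835043 = 26.3505277533
Denominator 16 − 1 = 15.
So the Richardson estimate is 1.7567018502.
Correction |R − A(h/2)| = 3.324e-04; gap |A(h/2) − A(h)| = 4.986e-03.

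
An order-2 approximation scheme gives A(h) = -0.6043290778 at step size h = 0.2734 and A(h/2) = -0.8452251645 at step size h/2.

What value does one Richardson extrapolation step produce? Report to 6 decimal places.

-0.925524

Method order is 2; weight 2^2 = 4.
Top: 4(-0.8452251645) − (-0.6043290778) = -2.7765715802
(4·(-0.8452251645) − (-0.6043290778))/(4 − 1) = -0.9255238601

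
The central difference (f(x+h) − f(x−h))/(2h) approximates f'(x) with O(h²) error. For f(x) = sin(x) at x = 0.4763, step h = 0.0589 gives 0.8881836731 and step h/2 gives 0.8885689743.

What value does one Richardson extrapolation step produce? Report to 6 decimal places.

0.888697

Error is O(h^2); halving h shrinks it by 2^2 = 4.
Numerator 4*A(h/2) − A(h) = 4*0.8885689743 − 0.8881836731 = 2.6660922241
Denominator 4 − 1 = 3.
(4*0.8885689743 − 0.8881836731)/(4 − 1) = 0.8886974080
Shift from A(h/2): +0.0001284337.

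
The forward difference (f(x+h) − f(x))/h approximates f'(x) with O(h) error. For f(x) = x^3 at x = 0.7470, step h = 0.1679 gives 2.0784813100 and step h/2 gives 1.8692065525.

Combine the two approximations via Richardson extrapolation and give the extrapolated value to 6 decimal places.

1.659932

r = 1: numerator weight 2, denominator 1.
2 × 1.8692065525 = 3.7384131050; 3.7384131050 − 2.0784813100 = 1.6599317950
1.6599317950 ÷ 1 = 1.6599317950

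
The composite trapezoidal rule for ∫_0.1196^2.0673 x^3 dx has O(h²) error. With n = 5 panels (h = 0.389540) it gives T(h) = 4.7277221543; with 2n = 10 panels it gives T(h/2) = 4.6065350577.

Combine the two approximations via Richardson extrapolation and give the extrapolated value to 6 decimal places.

4.566139

With r = 2 the leading error scales as h^2, so the weight is 2^2 = 4.
Difference of the inputs: 4.6065350577 − 4.7277221543 = -0.1211870966
Divide by 2^2 − 1 = 3: (-0.1211870966)/3 = -0.0403956989
R = 4.6065350577 − 0.0403956989 = 4.5661393588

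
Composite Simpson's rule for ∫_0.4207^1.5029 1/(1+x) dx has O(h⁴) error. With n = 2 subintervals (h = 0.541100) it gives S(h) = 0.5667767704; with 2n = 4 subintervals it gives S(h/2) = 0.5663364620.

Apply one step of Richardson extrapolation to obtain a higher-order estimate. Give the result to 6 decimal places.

0.566307

With r = 4 the leading error scales as h^4, so the weight is 2^4 = 16.
Numerator 16·A(h/2) − A(h) = 16·0.5663364620 − 0.5667767704 = 8.4946066216
R = 8.4946066216/15 = 0.5663071081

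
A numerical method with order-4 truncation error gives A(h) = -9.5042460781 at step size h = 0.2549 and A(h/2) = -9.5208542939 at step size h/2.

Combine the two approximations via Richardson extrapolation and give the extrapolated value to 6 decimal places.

-9.521962

Order 4 gives 2^r = 16 and 2^r − 1 = 15.
2^4×A(h/2) = -152.3336687024; minus A(h) gives -142.8294226243.
Denominator 16 − 1 = 15.
R = (-142.8294226243)/15 = -9.5219615083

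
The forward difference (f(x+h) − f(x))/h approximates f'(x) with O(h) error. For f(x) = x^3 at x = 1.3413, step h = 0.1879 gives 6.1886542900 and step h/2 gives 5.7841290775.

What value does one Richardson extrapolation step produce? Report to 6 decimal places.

5.379604

r = 1, so 2^r = 2.
Difference of the inputs: 5.7841290775 − 6.1886542900 = -0.4045252125
Divide by 2^1 − 1 = 1: (-0.4045252125)/1 = -0.4045252125
R = 5.7841290775 − 0.4045252125 = 5.3796038650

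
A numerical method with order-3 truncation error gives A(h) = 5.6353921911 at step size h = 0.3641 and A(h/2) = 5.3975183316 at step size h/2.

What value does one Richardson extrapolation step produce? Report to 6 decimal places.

Method order is 3; weight 2^3 = 8.
8*5.3975183316 − 5.6353921911 = 37.5447544617
(8*5.3975183316 − 5.6353921911)/(8 − 1) = 5.3635363517

5.363536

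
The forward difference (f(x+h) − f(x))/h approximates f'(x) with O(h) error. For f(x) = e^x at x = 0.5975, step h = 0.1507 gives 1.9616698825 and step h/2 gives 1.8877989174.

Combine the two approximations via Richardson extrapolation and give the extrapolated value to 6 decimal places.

r = 1, so 2^r = 2.
2 × 1.8877989174 − 1.9616698825 = 1.8139279523
Divide by 2^1 − 1 = 1.
So the Richardson estimate is 1.8139279523.
Gap between inputs: 7.387e-02; correction applied: −0.0738709651.

1.813928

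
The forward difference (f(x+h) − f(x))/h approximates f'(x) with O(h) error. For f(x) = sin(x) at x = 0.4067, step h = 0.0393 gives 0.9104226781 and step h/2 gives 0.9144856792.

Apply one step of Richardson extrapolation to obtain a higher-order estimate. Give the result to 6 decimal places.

Error is O(h^1); halving h shrinks it by 2^1 = 2.
2·0.9144856792 − 0.9104226781 = 0.9185486803
Denominator 2 − 1 = 1.
Result: 0.9185486803
Shift from A(h/2): +0.0040630011.

0.918549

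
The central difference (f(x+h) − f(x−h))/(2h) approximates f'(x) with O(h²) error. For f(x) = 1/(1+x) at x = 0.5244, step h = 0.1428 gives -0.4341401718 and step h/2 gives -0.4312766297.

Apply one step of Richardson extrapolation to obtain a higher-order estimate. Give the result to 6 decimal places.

Leading term ∝ h^2; use weight 4 = 2^2.
2^2*A(h/2) = -1.7251065188; minus A(h) gives -1.2909663470.
Divide by 2^2 − 1 = 3.
(4*(-0.4312766297) − (-0.4341401718))/(4 − 1) = -0.4303221157
Shift from A(h/2): +0.0009545140.

-0.430322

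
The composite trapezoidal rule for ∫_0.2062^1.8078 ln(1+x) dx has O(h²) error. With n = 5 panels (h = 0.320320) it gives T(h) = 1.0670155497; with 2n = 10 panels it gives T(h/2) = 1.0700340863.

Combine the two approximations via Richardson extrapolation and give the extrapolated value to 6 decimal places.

1.071040

Leading term ∝ h^2; use weight 4 = 2^2.
A(h/2) − A(h) = 1.0700340863 − 1.0670155497 = 0.0030185366
Correction (A(h/2) − A(h))/(4 − 1) = 0.0030185366/3 = 0.0010061789
R = 1.0700340863 + 0.0010061789 = 1.0710402652
Gap between inputs: 3.019e-03; correction applied: +0.0010061789.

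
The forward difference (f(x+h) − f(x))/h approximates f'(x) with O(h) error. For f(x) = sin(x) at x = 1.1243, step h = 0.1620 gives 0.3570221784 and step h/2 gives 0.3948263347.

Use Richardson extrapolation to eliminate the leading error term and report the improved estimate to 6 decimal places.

0.432630

Leading term ∝ h^1; use weight 2 = 2^1.
2*0.3948263347 − 0.3570221784 = 0.4326304910
Divide by 2^1 − 1 = 1.
0.4326304910 ÷ 1 = 0.4326304910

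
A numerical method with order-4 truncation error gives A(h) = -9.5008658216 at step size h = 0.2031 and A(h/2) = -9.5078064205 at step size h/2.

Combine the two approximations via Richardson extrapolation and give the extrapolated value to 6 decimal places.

The method has order 4: 2^4 = 16.
Difference of the inputs: -9.5078064205 − (-9.5008658216) = -0.0069405989
Divide by 2^4 − 1 = 15: (-0.0069405989)/15 = -0.0004627066
R = -9.5078064205 − 0.0004627066 = -9.5082691271
Shift from A(h/2): −0.0004627066.

-9.508269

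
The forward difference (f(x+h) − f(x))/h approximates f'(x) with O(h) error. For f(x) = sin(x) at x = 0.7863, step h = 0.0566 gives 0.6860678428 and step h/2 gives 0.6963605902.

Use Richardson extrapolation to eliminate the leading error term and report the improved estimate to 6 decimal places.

With r = 1 the leading error scales as h^1, so the weight is 2^1 = 2.
Difference of the inputs: 0.6963605902 − 0.6860678428 = 0.0102927474
Correction (A(h/2) − A(h))/(2 − 1) = 0.0102927474/1 = 0.0102927474
R = 0.6963605902 + 0.0102927474 = 0.7066533376

0.706653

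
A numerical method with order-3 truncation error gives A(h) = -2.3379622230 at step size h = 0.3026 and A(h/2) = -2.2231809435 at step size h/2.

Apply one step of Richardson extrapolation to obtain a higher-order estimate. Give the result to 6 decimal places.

-2.206784

r = 3, so 2^r = 8.
Weighted: (-17.7854475480) − (-2.3379622230) = -15.4474853250
Denominator 8 − 1 = 7.
(-15.4474853250) ÷ 7 = -2.2067836179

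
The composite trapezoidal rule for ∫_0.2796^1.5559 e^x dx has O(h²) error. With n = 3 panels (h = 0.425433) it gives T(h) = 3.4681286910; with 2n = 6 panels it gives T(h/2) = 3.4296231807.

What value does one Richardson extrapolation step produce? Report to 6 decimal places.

3.416788

Leading term ∝ h^2; use weight 4 = 2^2.
A(h/2) − A(h) = 3.4296231807 − 3.4681286910 = -0.0385055103
Divide by 2^2 − 1 = 3: (-0.0385055103)/3 = -0.0128351701
R = 3.4296231807 − 0.0128351701 = 3.4167880106
Correction |R − A(h/2)| = 1.284e-02; gap |A(h/2) − A(h)| = 3.851e-02.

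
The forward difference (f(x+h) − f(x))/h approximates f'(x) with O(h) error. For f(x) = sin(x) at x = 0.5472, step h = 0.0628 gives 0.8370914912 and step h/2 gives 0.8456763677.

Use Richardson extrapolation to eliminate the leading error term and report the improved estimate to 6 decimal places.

r = 1, so 2^r = 2.
2*0.8456763677 − 0.8370914912 = 0.8542612442
(2*0.8456763677 − 0.8370914912)/(2 − 1) = 0.8542612442
Gap between inputs: 8.585e-03; correction applied: +0.0085848765.

0.854261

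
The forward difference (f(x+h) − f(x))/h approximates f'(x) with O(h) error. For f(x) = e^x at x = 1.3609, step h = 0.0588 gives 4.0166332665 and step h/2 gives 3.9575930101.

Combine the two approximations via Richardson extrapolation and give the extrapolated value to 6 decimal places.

r = 1, so 2^r = 2.
2 × 3.9575930101 = 7.9151860202; 7.9151860202 − 4.0166332665 = 3.8985527537
Extrapolated: 3.8985527537 / 1 = 3.8985527537

3.898553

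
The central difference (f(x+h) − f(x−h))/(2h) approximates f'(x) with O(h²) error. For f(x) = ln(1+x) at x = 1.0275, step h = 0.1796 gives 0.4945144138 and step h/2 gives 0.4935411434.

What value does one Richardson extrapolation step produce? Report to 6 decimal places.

Method order is 2; weight 2^2 = 4.
Difference of the inputs: 0.4935411434 − 0.4945144138 = -0.0009732704
Divide by 2^2 − 1 = 3: (-0.0009732704)/3 = -0.0003244235
R = 0.4935411434 − 0.0003244235 = 0.4932167199

0.493217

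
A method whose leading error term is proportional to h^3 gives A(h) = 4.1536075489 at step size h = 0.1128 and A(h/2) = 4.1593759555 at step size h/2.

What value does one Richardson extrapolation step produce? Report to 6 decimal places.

With r = 3 the leading error scales as h^3, so the weight is 2^3 = 8.
Difference of the inputs: 4.1593759555 − 4.1536075489 = 0.0057684066
Divide by 2^3 − 1 = 7: 0.0057684066/7 = 0.0008240581
R = 4.1593759555 + 0.0008240581 = 4.1602000136
Correction |R − A(h/2)| = 8.241e-04; gap |A(h/2) − A(h)| = 5.768e-03.

4.160200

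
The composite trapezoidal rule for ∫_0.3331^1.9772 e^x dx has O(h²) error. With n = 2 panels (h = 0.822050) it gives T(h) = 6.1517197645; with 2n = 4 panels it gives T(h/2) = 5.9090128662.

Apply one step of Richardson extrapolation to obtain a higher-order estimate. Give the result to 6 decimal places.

5.828111

Leading term ∝ h^2; use weight 4 = 2^2.
4·5.9090128662 = 23.6360514648; 23.6360514648 − 6.1517197645 = 17.4843317003
Divide by 2^2 − 1 = 3.
R = 17.4843317003/3 = 5.8281105668
Gap between inputs: 2.427e-01; correction applied: −0.0809022994.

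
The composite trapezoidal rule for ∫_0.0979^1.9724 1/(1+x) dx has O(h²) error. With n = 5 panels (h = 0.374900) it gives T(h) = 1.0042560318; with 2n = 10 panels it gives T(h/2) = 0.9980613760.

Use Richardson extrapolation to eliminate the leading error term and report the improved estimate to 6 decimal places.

0.995996

With r = 2 the leading error scales as h^2, so the weight is 2^2 = 4.
2^2×A(h/2) = 3.9922455040; minus A(h) gives 2.9879894722.
Divide by 2^2 − 1 = 3.
2.9879894722 ÷ 3 = 0.9959964907
Correction |R − A(h/2)| = 2.065e-03; gap |A(h/2) − A(h)| = 6.195e-03.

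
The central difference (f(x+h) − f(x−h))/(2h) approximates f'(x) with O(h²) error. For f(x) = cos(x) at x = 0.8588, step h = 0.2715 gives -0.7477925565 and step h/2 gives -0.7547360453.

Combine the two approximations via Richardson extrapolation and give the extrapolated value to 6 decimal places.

Error is O(h^2); halving h shrinks it by 2^2 = 4.
Numerator 4·A(h/2) − A(h) = 4·(-0.7547360453) − (-0.7477925565) = -2.2711516247
(4·(-0.7547360453) − (-0.7477925565))/(4 − 1) = -0.7570505416
Correction |R − A(h/2)| = 2.314e-03; gap |A(h/2) − A(h)| = 6.943e-03.

-0.757051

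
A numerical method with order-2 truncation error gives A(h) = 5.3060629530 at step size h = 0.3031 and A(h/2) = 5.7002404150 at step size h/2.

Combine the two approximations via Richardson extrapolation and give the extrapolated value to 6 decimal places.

Error is O(h^2); halving h shrinks it by 2^2 = 4.
Numerator 4×A(h/2) − A(h) = 4×5.7002404150 − 5.3060629530 = 17.4948987070
(4×5.7002404150 − 5.3060629530)/(4 − 1) = 5.8316329023

5.831633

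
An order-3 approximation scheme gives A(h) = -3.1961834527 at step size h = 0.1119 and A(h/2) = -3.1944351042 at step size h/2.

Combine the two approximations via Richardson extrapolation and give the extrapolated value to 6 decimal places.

Error is O(h^3); halving h shrinks it by 2^3 = 8.
A(h/2) − A(h) = -3.1944351042 − (-3.1961834527) = 0.0017483485
Correction (A(h/2) − A(h))/(8 − 1) = 0.0017483485/7 = 0.0002497641
R = -3.1944351042 + 0.0002497641 = -3.1941853401

-3.194185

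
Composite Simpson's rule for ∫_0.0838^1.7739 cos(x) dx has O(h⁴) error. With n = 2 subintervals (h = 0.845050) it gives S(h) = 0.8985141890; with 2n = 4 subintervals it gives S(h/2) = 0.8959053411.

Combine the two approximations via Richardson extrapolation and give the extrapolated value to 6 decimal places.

0.895731

r = 4: numerator weight 16, denominator 15.
16·0.8959053411 = 14.3344854576; 14.3344854576 − 0.8985141890 = 13.4359712686
Divide by 2^4 − 1 = 15.
Result: 0.8957314179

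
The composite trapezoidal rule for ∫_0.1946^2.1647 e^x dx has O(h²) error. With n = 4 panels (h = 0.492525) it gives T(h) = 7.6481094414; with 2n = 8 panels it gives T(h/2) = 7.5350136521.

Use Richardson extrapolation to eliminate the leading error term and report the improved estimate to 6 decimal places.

Method order is 2; weight 2^2 = 4.
4·7.5350136521 = 30.1400546084; 30.1400546084 − 7.6481094414 = 22.4919451670
Denominator 4 − 1 = 3.
Extrapolated: 22.4919451670 / 3 = 7.4973150557
Gap between inputs: 1.131e-01; correction applied: −0.0376985964.

7.497315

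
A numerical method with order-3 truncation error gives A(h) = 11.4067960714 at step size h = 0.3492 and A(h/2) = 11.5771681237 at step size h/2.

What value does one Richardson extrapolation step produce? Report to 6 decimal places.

The method has order 3: 2^3 = 8.
8 × 11.5771681237 − 11.4067960714 = 81.2105489182
Denominator 8 − 1 = 7.
So the Richardson estimate is 11.6015069883.
Shift from A(h/2): +0.0243388646.

11.601507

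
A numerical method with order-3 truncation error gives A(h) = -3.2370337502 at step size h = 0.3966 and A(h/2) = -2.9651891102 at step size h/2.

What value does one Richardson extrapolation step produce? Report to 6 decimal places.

-2.926354

The method has order 3: 2^3 = 8.
Numerator 8 × A(h/2) − A(h) = 8 × (-2.9651891102) − (-3.2370337502) = -20.4844791314
Divide by 2^3 − 1 = 7.
R = (-20.4844791314)/7 = -2.9263541616
Gap between inputs: 2.718e-01; correction applied: +0.0388349486.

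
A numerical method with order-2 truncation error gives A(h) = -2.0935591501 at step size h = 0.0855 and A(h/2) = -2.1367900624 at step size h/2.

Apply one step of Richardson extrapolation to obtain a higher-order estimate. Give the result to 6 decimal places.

Order 2 gives 2^r = 4 and 2^r − 1 = 3.
4×(-2.1367900624) = -8.5471602496; (-8.5471602496) − (-2.0935591501) = -6.4536010995
Denominator 4 − 1 = 3.
(4×(-2.1367900624) − (-2.0935591501))/(4 − 1) = -2.1512003665

-2.151200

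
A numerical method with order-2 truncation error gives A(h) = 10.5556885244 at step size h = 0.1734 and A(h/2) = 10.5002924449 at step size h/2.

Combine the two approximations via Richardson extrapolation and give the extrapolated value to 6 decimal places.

10.481827

Error is O(h^2); halving h shrinks it by 2^2 = 4.
Weighted: 42.0011697796 − 10.5556885244 = 31.4454812552
Denominator 4 − 1 = 3.
So the Richardson estimate is 10.4818270851.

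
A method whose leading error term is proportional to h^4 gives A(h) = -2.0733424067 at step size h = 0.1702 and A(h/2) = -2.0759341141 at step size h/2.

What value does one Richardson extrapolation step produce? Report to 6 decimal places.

With r = 4 the leading error scales as h^4, so the weight is 2^4 = 16.
Weighted: (-33.2149458256) − (-2.0733424067) = -31.1416034189
Denominator 16 − 1 = 15.
So the Richardson estimate is -2.0761068946.
Shift from A(h/2): −0.0001727805.

-2.076107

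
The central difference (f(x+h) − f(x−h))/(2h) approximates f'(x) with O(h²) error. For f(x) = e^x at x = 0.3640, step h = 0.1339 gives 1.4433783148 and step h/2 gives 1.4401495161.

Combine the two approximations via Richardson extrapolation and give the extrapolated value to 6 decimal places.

1.439073

r = 2: numerator weight 4, denominator 3.
A(h/2) − A(h) = 1.4401495161 − 1.4433783148 = -0.0032287987
Divide by 2^2 − 1 = 3: (-0.0032287987)/3 = -0.0010762662
R = 1.4401495161 − 0.0010762662 = 1.4390732499
Shift from A(h/2): −0.0010762662.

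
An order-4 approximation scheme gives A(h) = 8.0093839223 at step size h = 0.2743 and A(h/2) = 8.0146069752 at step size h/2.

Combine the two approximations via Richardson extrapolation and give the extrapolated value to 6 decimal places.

8.014955

Error is O(h^4); halving h shrinks it by 2^4 = 16.
16*8.0146069752 = 128.2337116032; 128.2337116032 − 8.0093839223 = 120.2243276809
R = 120.2243276809/15 = 8.0149551787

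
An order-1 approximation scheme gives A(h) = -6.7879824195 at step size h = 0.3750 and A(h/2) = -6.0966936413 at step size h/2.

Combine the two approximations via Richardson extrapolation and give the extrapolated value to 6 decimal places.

-5.405405

Method order is 1; weight 2^1 = 2.
Numerator 2×A(h/2) − A(h) = 2×(-6.0966936413) − (-6.7879824195) = -5.4054048631
R = (-5.4054048631)/1 = -5.4054048631
Correction |R − A(h/2)| = 6.913e-01; gap |A(h/2) − A(h)| = 6.913e-01.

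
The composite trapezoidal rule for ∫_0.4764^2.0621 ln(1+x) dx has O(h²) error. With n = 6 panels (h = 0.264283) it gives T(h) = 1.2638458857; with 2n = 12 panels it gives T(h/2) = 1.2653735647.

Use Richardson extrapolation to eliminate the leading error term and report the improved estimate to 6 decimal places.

Order 2 gives 2^r = 4 and 2^r − 1 = 3.
Weighted: 5.0614942588 − 1.2638458857 = 3.7976483731
(4*1.2653735647 − 1.2638458857)/(4 − 1) = 1.2658827910
Gap between inputs: 1.528e-03; correction applied: +0.0005092263.

1.265883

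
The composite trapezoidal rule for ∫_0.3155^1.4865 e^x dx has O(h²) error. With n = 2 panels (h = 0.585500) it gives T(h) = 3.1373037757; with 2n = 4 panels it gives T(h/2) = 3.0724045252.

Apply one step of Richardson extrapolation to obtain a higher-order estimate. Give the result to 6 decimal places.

Method order is 2; weight 2^2 = 4.
4*3.0724045252 = 12.2896181008; 12.2896181008 − 3.1373037757 = 9.1523143251
R = 9.1523143251/3 = 3.0507714417
Gap between inputs: 6.490e-02; correction applied: −0.0216330835.

3.050771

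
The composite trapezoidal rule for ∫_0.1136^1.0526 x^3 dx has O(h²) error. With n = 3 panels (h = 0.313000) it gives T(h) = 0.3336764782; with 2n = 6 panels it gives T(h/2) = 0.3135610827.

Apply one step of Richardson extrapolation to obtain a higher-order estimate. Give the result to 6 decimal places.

0.306856

r = 2: numerator weight 4, denominator 3.
Weighted: 1.2542443308 − 0.3336764782 = 0.9205678526
R = 0.9205678526/3 = 0.3068559509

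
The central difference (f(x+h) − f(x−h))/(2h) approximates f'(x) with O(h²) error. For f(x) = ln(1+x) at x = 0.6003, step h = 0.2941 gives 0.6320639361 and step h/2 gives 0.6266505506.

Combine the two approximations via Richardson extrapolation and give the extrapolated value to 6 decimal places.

0.624846

Method order is 2; weight 2^2 = 4.
Difference of the inputs: 0.6266505506 − 0.6320639361 = -0.0054133855
Correction (A(h/2) − A(h))/(4 − 1) = (-0.0054133855)/3 = -0.0018044618
R = A(h/2) + (A(h/2) − A(h))/3 = 0.6266505506 − 0.0018044618 = 0.6248460888
Gap between inputs: 5.413e-03; correction applied: −0.0018044618.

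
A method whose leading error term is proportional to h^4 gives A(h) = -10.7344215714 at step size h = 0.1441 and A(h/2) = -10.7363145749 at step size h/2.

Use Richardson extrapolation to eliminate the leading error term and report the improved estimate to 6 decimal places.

-10.736441

r = 4, so 2^r = 16.
16×(-10.7363145749) − (-10.7344215714) = -161.0466116270
Denominator 16 − 1 = 15.
Extrapolated: (-161.0466116270) / 15 = -10.7364407751
Correction |R − A(h/2)| = 1.262e-04; gap |A(h/2) − A(h)| = 1.893e-03.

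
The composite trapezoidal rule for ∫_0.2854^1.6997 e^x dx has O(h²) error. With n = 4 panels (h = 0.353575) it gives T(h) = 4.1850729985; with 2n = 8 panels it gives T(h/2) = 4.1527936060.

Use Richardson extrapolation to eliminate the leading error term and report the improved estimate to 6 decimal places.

4.142034

The method has order 2: 2^2 = 4.
4 × 4.1527936060 = 16.6111744240; 16.6111744240 − 4.1850729985 = 12.4261014255
Denominator 4 − 1 = 3.
So the Richardson estimate is 4.1420338085.
Shift from A(h/2): −0.0107597975.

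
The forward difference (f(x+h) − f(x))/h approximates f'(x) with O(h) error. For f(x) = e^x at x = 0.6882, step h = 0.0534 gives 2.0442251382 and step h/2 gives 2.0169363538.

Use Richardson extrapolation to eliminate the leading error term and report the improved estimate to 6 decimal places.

Order 1 gives 2^r = 2 and 2^r − 1 = 1.
2×2.0169363538 = 4.0338727076; subtract 2.0442251382 → 1.9896475694
Extrapolated: 1.9896475694 / 1 = 1.9896475694
Shift from A(h/2): −0.0272887844.

1.989648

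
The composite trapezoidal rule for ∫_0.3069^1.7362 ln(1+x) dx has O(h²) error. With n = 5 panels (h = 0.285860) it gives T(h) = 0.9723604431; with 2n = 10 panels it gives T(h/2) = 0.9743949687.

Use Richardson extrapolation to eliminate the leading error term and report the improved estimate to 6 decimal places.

0.975073

The method has order 2: 2^2 = 4.
Top: 4(0.9743949687) − (0.9723604431) = 2.9252194317
Extrapolated: 2.9252194317 / 3 = 0.9750731439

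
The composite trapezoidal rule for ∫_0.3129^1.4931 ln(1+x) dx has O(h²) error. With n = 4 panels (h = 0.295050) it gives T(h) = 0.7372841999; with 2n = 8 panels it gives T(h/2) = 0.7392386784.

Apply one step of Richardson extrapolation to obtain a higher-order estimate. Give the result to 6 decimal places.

0.739890

r = 2, so 2^r = 4.
Top: 4(0.7392386784) − (0.7372841999) = 2.2196705137
Denominator 4 − 1 = 3.
Extrapolated: 2.2196705137 / 3 = 0.7398901712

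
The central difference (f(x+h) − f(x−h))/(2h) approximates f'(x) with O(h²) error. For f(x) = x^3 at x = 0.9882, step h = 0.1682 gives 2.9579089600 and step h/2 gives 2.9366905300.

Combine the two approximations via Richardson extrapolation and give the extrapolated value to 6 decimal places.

With r = 2 the leading error scales as h^2, so the weight is 2^2 = 4.
Numerator 4·A(h/2) − A(h) = 4·2.9366905300 − 2.9579089600 = 8.7888531600
8.7888531600 ÷ 3 = 2.9296177200
Shift from A(h/2): −0.0070728100.

2.929618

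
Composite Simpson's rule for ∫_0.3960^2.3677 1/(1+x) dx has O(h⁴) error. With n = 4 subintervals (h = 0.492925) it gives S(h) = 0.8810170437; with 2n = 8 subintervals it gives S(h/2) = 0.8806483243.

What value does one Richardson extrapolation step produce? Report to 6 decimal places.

0.880624

Leading term ∝ h^4; use weight 16 = 2^4.
A(h/2) − A(h) = 0.8806483243 − 0.8810170437 = -0.0003687194
Divide by 2^4 − 1 = 15: (-0.0003687194)/15 = -0.0000245813
R = A(h/2) + (A(h/2) − A(h))/15 = 0.8806483243 − 0.0000245813 = 0.8806237430
Correction |R − A(h/2)| = 2.458e-05; gap |A(h/2) − A(h)| = 3.687e-04.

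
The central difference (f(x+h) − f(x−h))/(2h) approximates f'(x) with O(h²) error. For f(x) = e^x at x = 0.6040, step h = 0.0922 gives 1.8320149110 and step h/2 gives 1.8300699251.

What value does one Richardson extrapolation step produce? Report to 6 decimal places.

1.829422

The method has order 2: 2^2 = 4.
A(h/2) − A(h) = 1.8300699251 − 1.8320149110 = -0.0019449859
Divide by 2^2 − 1 = 3: (-0.0019449859)/3 = -0.0006483286
R = 1.8300699251 − 0.0006483286 = 1.8294215965
Shift from A(h/2): −0.0006483286.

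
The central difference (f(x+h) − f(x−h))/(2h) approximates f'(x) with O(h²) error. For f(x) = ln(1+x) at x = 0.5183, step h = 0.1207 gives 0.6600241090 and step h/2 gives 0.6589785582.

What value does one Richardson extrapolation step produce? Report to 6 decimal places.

Leading term ∝ h^2; use weight 4 = 2^2.
Top: 4(0.6589785582) − (0.6600241090) = 1.9758901238
1.9758901238 ÷ 3 = 0.6586300413
Shift from A(h/2): −0.0003485169.

0.658630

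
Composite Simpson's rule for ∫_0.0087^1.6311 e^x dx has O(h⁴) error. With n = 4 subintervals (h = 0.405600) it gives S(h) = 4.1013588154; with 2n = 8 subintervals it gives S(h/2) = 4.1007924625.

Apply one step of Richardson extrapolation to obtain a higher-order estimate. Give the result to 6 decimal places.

4.100755

r = 4: numerator weight 16, denominator 15.
Weighted: 65.6126794000 − 4.1013588154 = 61.5113205846
Denominator 16 − 1 = 15.
R = 61.5113205846/15 = 4.1007547056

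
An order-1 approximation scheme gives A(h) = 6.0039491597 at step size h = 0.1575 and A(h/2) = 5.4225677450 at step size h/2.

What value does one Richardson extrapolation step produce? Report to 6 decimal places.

The method has order 1: 2^1 = 2.
Weighted: 10.8451354900 − 6.0039491597 = 4.8411863303
Divide by 2^1 − 1 = 1.
So the Richardson estimate is 4.8411863303.

4.841186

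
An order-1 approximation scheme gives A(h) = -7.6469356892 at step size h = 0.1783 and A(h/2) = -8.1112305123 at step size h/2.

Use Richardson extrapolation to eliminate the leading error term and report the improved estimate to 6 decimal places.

-8.575525

r = 1: numerator weight 2, denominator 1.
2 × (-8.1112305123) − (-7.6469356892) = -8.5755253354
Denominator 2 − 1 = 1.
Extrapolated: (-8.5755253354) / 1 = -8.5755253354
Correction |R − A(h/2)| = 4.643e-01; gap |A(h/2) − A(h)| = 4.643e-01.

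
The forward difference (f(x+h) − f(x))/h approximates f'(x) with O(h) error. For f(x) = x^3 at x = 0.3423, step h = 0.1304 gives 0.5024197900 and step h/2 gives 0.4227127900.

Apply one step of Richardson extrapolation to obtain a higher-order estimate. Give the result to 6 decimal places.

0.343006

Order 1 gives 2^r = 2 and 2^r − 1 = 1.
Top: 2(0.4227127900) − (0.5024197900) = 0.3430057900
Divide by 2^1 − 1 = 1.
R = 0.3430057900/1 = 0.3430057900
Gap between inputs: 7.971e-02; correction applied: −0.0797070000.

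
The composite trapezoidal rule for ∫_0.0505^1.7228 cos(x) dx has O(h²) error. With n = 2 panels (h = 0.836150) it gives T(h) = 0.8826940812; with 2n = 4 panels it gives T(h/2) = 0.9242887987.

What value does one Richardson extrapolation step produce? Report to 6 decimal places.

0.938154

Order 2 gives 2^r = 4 and 2^r − 1 = 3.
Top: 4(0.9242887987) − (0.8826940812) = 2.8144611136
Divide by 2^2 − 1 = 3.
Extrapolated: 2.8144611136 / 3 = 0.9381537045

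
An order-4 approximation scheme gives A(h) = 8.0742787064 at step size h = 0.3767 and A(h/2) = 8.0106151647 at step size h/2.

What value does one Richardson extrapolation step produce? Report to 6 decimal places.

8.006371

With r = 4 the leading error scales as h^4, so the weight is 2^4 = 16.
16×8.0106151647 = 128.1698426352; 128.1698426352 − 8.0742787064 = 120.0955639288
120.0955639288 ÷ 15 = 8.0063709286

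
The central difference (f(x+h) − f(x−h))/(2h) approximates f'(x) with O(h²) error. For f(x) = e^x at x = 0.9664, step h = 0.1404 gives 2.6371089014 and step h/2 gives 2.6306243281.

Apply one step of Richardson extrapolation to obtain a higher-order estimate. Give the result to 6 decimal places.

2.628463

Leading term ∝ h^2; use weight 4 = 2^2.
Top: 4(2.6306243281) − (2.6371089014) = 7.8853884110
Denominator 4 − 1 = 3.
Result: 2.6284628037
Correction |R − A(h/2)| = 2.162e-03; gap |A(h/2) − A(h)| = 6.485e-03.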